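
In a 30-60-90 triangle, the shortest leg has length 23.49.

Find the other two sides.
In a 30-60-90 triangle the sides are in ratio 1 : √3 : 2 (short leg : long leg : hypotenuse).
Long leg = 23.49·√3 ≈ 23.49·1.73205 ≈ 40.6859
Hypotenuse = 2·23.49 = 46.98

Long leg = 23.49√3 = 40.69, Hypotenuse = 46.98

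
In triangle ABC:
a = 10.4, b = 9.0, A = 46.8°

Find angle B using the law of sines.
a/sin(A) = b/sin(B)  ⇒  sin(B) = b·sin(A)/a = 9.0·sin(46.8°)/10.4
sin(46.8°) ≈ 0.728969
sin(B) ≈ 9.0·0.728969/10.4 ≈ 6.56072/10.4 ≈ 0.630838
B = arcsin(0.630838) ≈ 39.112°
(Since b ≤ a we need B ≤ A, so the obtuse alternative 180° − 39.112° ≈ 140.888° is rejected.)

B = 39.11°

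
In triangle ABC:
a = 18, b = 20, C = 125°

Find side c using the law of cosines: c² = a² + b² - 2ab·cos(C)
c² = 18² + 20² − 2·18·20·cos(125°)
cos(125°) ≈ -0.573576
c² ≈ 324 + 400 − 720·(-0.573576) ≈ 724 + 412.975 ≈ 1136.98
c ≈ √1136.98 ≈ 33.7191

c = 33.72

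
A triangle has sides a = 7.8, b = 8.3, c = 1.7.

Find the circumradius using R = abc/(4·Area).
First find the area with Heron's formula.
s = (7.8 + 8.3 + 1.7)/2 = 8.9
Area = √(s(s−a)(s−b)(s−c)) = √(8.9·1.1·0.6·7.2) ≈ √42.2928 ≈ 6.50329
abc = 7.8·8.3·1.7 = 110.058
R = abc/(4·Area) ≈ 110.058/(4·6.50329) = 110.058/26.0132 ≈ 4.23086

R = 4.231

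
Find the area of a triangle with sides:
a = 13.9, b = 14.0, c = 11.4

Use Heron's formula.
s = (13.9 + 14.0 + 11.4)/2 = 39.3/2 = 19.65
s − a = 5.75, s − b = 5.65, s − c = 8.25
s(s−a)(s−b)(s−c) = 19.65·5.75·5.65·8.25 ≈ 5266.63
Area = √5266.63 ≈ 72.5715

Area = 72.57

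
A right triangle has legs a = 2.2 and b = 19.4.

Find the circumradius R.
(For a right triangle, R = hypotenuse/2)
Hypotenuse c = √(a² + b²) = √(4.84 + 376.36) = √381.2 ≈ 19.5243
R = c/2 ≈ 19.5243/2 ≈ 9.76217

R = 9.762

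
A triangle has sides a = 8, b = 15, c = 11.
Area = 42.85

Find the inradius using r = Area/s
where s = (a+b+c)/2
s = (8 + 15 + 11)/2 = 34/2 = 17
r = Area/s = 42.85/17 ≈ 2.52059

r = 2.521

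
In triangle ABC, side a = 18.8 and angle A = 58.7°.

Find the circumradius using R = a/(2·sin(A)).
R = a/(2·sin(A)) = 18.8/(2·sin(58.7°))
sin(58.7°) ≈ 0.854459
R ≈ 18.8/(2·0.854459) = 18.8/1.70892 ≈ 11.0011

R = 11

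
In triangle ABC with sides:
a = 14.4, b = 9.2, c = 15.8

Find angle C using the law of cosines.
c² = a² + b² − 2ab·cos(C)  ⇒  cos(C) = (a² + b² − c²)/(2ab)
cos(C) = (14.4² + 9.2² − 15.8²)/(2·14.4·9.2) = (207.36 + 84.64 − 249.64)/264.96 = 42.36/264.96 ≈ 0.159873
C = arccos(0.159873) ≈ 80.8005°

C = 80.8°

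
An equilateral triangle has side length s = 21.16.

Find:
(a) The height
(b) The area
(a) The height splits the triangle into two 30-60-90 halves: h = s·√3/2 = 21.16·1.73205/2 ≈ 36.6502/2 ≈ 18.3251
(b) Area = (√3/4)·s² = (√3/4)·21.16² = (√3/4)·447.7456 ≈ 0.433013·447.7456 ≈ 193.88

Height = 18.33, Area = 193.9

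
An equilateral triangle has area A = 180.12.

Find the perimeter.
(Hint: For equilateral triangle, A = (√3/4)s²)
A = (√3/4)s²  ⇒  s² = 4A/√3 = 4·180.12/√3 = 720.48/1.73205 ≈ 415.969
s ≈ √415.969 ≈ 20.3953
Perimeter = 3s ≈ 3·20.3953 ≈ 61.186

Perimeter = 61.19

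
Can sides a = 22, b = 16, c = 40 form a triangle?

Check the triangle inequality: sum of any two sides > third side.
a + b vs c: 22 + 16 = 38 ≤ 40  ✗
a + c vs b: 22 + 40 = 62 > 16  ✓
b + c vs a: 16 + 40 = 56 > 22  ✓

No: 22 + 16 = 38 is not > 40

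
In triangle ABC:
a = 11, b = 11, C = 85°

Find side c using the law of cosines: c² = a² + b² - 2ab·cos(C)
c² = 11² + 11² − 2·11·11·cos(85°)
cos(85°) ≈ 0.0871557
c² ≈ 121 + 121 − 242·(0.0871557) ≈ 242 − 21.0917 ≈ 220.908
c ≈ √220.908 ≈ 14.863

c = 14.86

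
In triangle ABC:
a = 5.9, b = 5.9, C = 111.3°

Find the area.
Two sides and the included angle (SAS): A = ½·a·b·sin(C) = ½·5.9·5.9·sin(111.3°)
sin(111.3°) ≈ 0.931691
A ≈ ½·34.81·0.931691 = 17.405·0.931691 ≈ 16.2161

Area = 16.22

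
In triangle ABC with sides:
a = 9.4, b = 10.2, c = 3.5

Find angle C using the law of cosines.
c² = a² + b² − 2ab·cos(C)  ⇒  cos(C) = (a² + b² − c²)/(2ab)
cos(C) = (9.4² + 10.2² − 3.5²)/(2·9.4·10.2) = (88.36 + 104.04 − 12.25)/191.76 = 180.15/191.76 ≈ 0.939456
C = arccos(0.939456) ≈ 20.0397°

C = 20.04°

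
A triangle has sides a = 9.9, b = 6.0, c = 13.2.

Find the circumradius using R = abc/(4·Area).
First find the area with Heron's formula.
s = (9.9 + 6.0 + 13.2)/2 = 14.55
Area = √(s(s−a)(s−b)(s−c)) = √(14.55·4.65·8.55·1.35) ≈ √780.937 ≈ 27.9452
abc = 9.9·6.0·13.2 = 784.08
R = abc/(4·Area) ≈ 784.08/(4·27.9452) = 784.08/111.781 ≈ 7.01443

R = 7.014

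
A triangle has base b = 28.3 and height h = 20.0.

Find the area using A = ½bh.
A = ½·b·h = ½·28.3·20.0 = ½·566 = 283

Area = 283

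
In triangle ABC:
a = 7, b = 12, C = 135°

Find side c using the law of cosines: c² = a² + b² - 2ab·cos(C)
c² = 7² + 12² − 2·7·12·cos(135°)
cos(135°) ≈ -0.707107
c² ≈ 49 + 144 − 168·(-0.707107) ≈ 193 + 118.794 ≈ 311.794
c ≈ √311.794 ≈ 17.6577

c = 17.66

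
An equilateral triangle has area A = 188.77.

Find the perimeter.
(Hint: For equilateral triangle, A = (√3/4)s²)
A = (√3/4)s²  ⇒  s² = 4A/√3 = 4·188.77/√3 = 755.08/1.73205 ≈ 435.946
s ≈ √435.946 ≈ 20.8793
Perimeter = 3s ≈ 3·20.8793 ≈ 62.6379

Perimeter = 62.64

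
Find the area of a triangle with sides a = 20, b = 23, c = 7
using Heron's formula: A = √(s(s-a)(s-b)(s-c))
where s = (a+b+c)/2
s = (20 + 23 + 7)/2 = 50/2 = 25
s − a = 5, s − b = 2, s − c = 18
s(s−a)(s−b)(s−c) = 25·5·2·18 = 4500
Area = √4500 ≈ 67.082

s = 25.0, Area = 67.08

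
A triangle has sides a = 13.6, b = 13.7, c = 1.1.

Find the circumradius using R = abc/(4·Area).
First find the area with Heron's formula.
s = (13.6 + 13.7 + 1.1)/2 = 14.2
Area = √(s(s−a)(s−b)(s−c)) = √(14.2·0.6·0.5·13.1) ≈ √55.806 ≈ 7.47034
abc = 13.6·13.7·1.1 = 204.952
R = abc/(4·Area) ≈ 204.952/(4·7.47034) = 204.952/29.8814 ≈ 6.85886

R = 6.859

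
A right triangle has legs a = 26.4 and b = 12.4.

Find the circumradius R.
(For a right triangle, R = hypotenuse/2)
Hypotenuse c = √(a² + b²) = √(696.96 + 153.76) = √850.72 ≈ 29.1671
R = c/2 ≈ 29.1671/2 ≈ 14.5836

R = 14.58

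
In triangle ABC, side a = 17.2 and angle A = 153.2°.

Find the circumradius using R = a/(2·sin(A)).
R = a/(2·sin(A)) = 17.2/(2·sin(153.2°))
sin(153.2°) ≈ 0.450878
R ≈ 17.2/(2·0.450878) = 17.2/0.901755 ≈ 19.0739

R = 19.07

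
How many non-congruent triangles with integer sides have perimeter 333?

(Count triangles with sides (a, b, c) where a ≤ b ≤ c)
Let a ≤ b ≤ c with a + b + c = 333. The only binding inequality is a + b > c, i.e. 333 − c > c, so c < 333/2; and c ≥ 333/3 since c is the largest side.
So 111 ≤ c ≤ 166. For each c, b runs from ⌈(333 − c)/2⌉ up to c (then a = 333 − b − c satisfies 1 ≤ a ≤ b automatically), giving c − ⌈(333 − c)/2⌉ + 1 choices.
Summing over c: 1 + 2 + 4 + 5 + … + 82 + 83  (56 terms, c = 111, …, 166) = 2352
Check (closed form: nearest integer to p²/48 for even p, (p+3)²/48 for odd p): (333+3)²/48 = 336²/48 = 112896/48 ≈ 2352.00 → 2352

2352 triangles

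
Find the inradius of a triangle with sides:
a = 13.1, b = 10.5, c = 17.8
r = Area/s where s is the semi-perimeter.
s = (13.1 + 10.5 + 17.8)/2 = 41.4/2 = 20.7
Area = √(s(s−a)(s−b)(s−c)) = √(20.7·7.6·10.2·2.9) ≈ √4653.53 ≈ 68.2168
r ≈ 68.2168/20.7 ≈ 3.2955

r = 3.295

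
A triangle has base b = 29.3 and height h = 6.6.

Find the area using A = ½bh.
A = ½·b·h = ½·29.3·6.6 = ½·193.38 = 96.69

Area = 96.69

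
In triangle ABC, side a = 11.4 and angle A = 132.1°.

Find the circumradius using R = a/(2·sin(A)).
R = a/(2·sin(A)) = 11.4/(2·sin(132.1°))
sin(132.1°) ≈ 0.741976
R ≈ 11.4/(2·0.741976) = 11.4/1.48395 ≈ 7.68219

R = 7.682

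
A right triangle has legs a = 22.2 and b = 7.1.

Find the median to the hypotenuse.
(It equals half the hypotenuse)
Hypotenuse c = √(a² + b²) = √(492.84 + 50.41) = √543.25 ≈ 23.3077
Median to hypotenuse = c/2 ≈ 23.3077/2 ≈ 11.6539

Median = 11.65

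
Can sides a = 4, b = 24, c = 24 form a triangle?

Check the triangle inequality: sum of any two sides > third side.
a + b vs c: 4 + 24 = 28 > 24  ✓
a + c vs b: 4 + 24 = 28 > 24  ✓
b + c vs a: 24 + 24 = 48 > 4  ✓

Yes, triangle inequality satisfied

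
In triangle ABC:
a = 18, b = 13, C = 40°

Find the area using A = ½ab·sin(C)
A = ½·a·b·sin(C) = ½·18·13·sin(40°)
sin(40°) ≈ 0.642788
A ≈ ½·234·0.642788 = 117·0.642788 ≈ 75.2062

Area = 75.21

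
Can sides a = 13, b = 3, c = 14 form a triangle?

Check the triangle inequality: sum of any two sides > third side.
a + b vs c: 13 + 3 = 16 > 14  ✓
a + c vs b: 13 + 14 = 27 > 3  ✓
b + c vs a: 3 + 14 = 17 > 13  ✓

Yes, triangle inequality satisfied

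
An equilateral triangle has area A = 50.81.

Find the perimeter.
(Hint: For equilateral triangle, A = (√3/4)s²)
A = (√3/4)s²  ⇒  s² = 4A/√3 = 4·50.81/√3 = 203.24/1.73205 ≈ 117.341
s ≈ √117.341 ≈ 10.8324
Perimeter = 3s ≈ 3·10.8324 ≈ 32.4972

Perimeter = 32.5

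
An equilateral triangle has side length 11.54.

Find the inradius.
r = Area/s with s the semi-perimeter.
Area = (√3/4)·11.54² = (√3/4)·133.1716 ≈ 0.433013·133.1716 ≈ 57.665
s = 3·11.54/2 = 17.31
r ≈ 57.665/17.31 ≈ 3.33131
(Equivalently r = side/(2√3) = 11.54/3.4641 ≈ 3.33131.)

r = 3.331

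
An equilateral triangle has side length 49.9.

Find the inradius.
r = Area/s with s the semi-perimeter.
Area = (√3/4)·49.9² = (√3/4)·2490.01 ≈ 0.433013·2490.01 ≈ 1078.21
s = 3·49.9/2 = 74.85
r ≈ 1078.21/74.85 ≈ 14.4049
(Equivalently r = side/(2√3) = 49.9/3.4641 ≈ 14.4049.)

r = 14.4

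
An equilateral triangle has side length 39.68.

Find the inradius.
r = Area/s with s the semi-perimeter.
Area = (√3/4)·39.68² = (√3/4)·1574.5024 ≈ 0.433013·1574.5024 ≈ 681.78
s = 3·39.68/2 = 59.52
r ≈ 681.78/59.52 ≈ 11.4546
(Equivalently r = side/(2√3) = 39.68/3.4641 ≈ 11.4546.)

r = 11.45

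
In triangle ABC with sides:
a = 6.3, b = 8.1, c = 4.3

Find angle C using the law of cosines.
c² = a² + b² − 2ab·cos(C)  ⇒  cos(C) = (a² + b² − c²)/(2ab)
cos(C) = (6.3² + 8.1² − 4.3²)/(2·6.3·8.1) = (39.69 + 65.61 − 18.49)/102.06 = 86.81/102.06 ≈ 0.850578
C = arccos(0.850578) ≈ 31.7254°

C = 31.73°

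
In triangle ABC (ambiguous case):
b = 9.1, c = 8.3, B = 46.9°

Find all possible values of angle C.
b/sin(B) = c/sin(C)  ⇒  sin(C) = c·sin(B)/b = 8.3·sin(46.9°)/9.1
sin(46.9°) ≈ 0.730162
sin(C) ≈ 8.3·0.730162/9.1 ≈ 6.06035/9.1 ≈ 0.665972
Candidate 1: C₁ = arcsin(0.665972) ≈ 41.757°  →  A = 180° − 46.9° − 41.757° ≈ 91.343° > 0, valid
Candidate 2: C₂ = 180° − C₁ ≈ 138.243°  →  A = 180° − 46.9° − 138.243° ≈ -5.143° ≤ 0, not a valid triangle

C = 41.76° (one solution)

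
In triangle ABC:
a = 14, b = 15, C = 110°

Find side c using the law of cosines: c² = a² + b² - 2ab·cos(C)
c² = 14² + 15² − 2·14·15·cos(110°)
cos(110°) ≈ -0.34202
c² ≈ 196 + 225 − 420·(-0.34202) ≈ 421 + 143.648 ≈ 564.648
c ≈ √564.648 ≈ 23.7623

c = 23.76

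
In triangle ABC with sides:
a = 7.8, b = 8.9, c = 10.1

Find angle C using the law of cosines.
c² = a² + b² − 2ab·cos(C)  ⇒  cos(C) = (a² + b² − c²)/(2ab)
cos(C) = (7.8² + 8.9² − 10.1²)/(2·7.8·8.9) = (60.84 + 79.21 − 102.01)/138.84 = 38.04/138.84 ≈ 0.273984
C = arccos(0.273984) ≈ 74.0985°

C = 74.1°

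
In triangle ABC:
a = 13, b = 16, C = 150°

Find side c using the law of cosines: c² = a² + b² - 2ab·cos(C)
c² = 13² + 16² − 2·13·16·cos(150°)
cos(150°) ≈ -0.866025
c² ≈ 169 + 256 − 416·(-0.866025) ≈ 425 + 360.267 ≈ 785.267
c ≈ √785.267 ≈ 28.0226

c = 28.02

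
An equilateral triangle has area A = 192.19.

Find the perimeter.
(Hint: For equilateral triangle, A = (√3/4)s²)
A = (√3/4)s²  ⇒  s² = 4A/√3 = 4·192.19/√3 = 768.76/1.73205 ≈ 443.844
s ≈ √443.844 ≈ 21.0676
Perimeter = 3s ≈ 3·21.0676 ≈ 63.2028

Perimeter = 63.2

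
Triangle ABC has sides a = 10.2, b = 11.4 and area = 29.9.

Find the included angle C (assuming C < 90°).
Area = ½·a·b·sin(C)  ⇒  sin(C) = 2·Area/(a·b) = 2·29.9/(10.2·11.4) = 59.8/116.28 ≈ 0.514276
C = arcsin(0.514276) ≈ 30.9491° (taking the acute solution since C < 90°)

C = 30.95°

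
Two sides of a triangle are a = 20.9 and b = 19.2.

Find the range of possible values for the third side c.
Triangle inequality: |a − b| < c < a + b
|a − b| = |20.9 − 19.2| = 1.7
a + b = 20.9 + 19.2 = 40.1

1.7 < c < 40.1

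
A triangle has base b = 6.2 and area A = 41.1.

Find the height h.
A = ½·b·h  ⇒  h = 2A/b = 2·41.1/6.2 = 82.2/6.2 ≈ 13.2581

h = 13.26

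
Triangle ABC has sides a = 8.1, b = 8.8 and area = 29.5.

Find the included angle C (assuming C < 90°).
Area = ½·a·b·sin(C)  ⇒  sin(C) = 2·Area/(a·b) = 2·29.5/(8.1·8.8) = 59/71.28 ≈ 0.827722
C = arcsin(0.827722) ≈ 55.8654° (taking the acute solution since C < 90°)

C = 55.87°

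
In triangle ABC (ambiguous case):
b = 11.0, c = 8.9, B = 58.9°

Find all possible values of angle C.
b/sin(B) = c/sin(C)  ⇒  sin(C) = c·sin(B)/b = 8.9·sin(58.9°)/11.0
sin(58.9°) ≈ 0.856267
sin(C) ≈ 8.9·0.856267/11.0 ≈ 7.62078/11.0 ≈ 0.692798
Candidate 1: C₁ = arcsin(0.692798) ≈ 43.852°  →  A = 180° − 58.9° − 43.852° ≈ 77.248° > 0, valid
Candidate 2: C₂ = 180° − C₁ ≈ 136.148°  →  A = 180° − 58.9° − 136.148° ≈ -15.048° ≤ 0, not a valid triangle

C = 43.85° (one solution)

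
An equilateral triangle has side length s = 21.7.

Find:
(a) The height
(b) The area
(a) The height splits the triangle into two 30-60-90 halves: h = s·√3/2 = 21.7·1.73205/2 ≈ 37.5855/2 ≈ 18.7928
(b) Area = (√3/4)·s² = (√3/4)·21.7² = (√3/4)·470.89 ≈ 0.433013·470.89 ≈ 203.901

Height = 18.79, Area = 203.9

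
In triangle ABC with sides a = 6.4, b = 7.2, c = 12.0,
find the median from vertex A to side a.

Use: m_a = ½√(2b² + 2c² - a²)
m_a = ½√(2·7.2² + 2·12.0² − 6.4²) = ½√(2·51.84 + 2·144 − 40.96) = ½√(103.68 + 288 − 40.96) = ½√350.72
√350.72 ≈ 18.7275, so m_a ≈ 9.36376

m_a = 9.364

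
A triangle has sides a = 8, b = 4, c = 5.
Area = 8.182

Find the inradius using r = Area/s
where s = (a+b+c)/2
s = (8 + 4 + 5)/2 = 17/2 = 8.5
r = Area/s = 8.182/8.5 ≈ 0.962588

r = 0.9626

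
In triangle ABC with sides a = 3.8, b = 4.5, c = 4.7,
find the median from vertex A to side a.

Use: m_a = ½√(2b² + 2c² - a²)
m_a = ½√(2·4.5² + 2·4.7² − 3.8²) = ½√(2·20.25 + 2·22.09 − 14.44) = ½√(40.5 + 44.18 − 14.44) = ½√70.24
√70.24 ≈ 8.38093, so m_a ≈ 4.19047

m_a = 4.19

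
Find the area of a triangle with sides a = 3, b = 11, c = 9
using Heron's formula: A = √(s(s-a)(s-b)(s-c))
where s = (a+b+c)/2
s = (3 + 11 + 9)/2 = 23/2 = 11.5
s − a = 8.5, s − b = 0.5, s − c = 2.5
s(s−a)(s−b)(s−c) = 11.5·8.5·0.5·2.5 = 122.1875
Area = √122.1875 ≈ 11.0538

s = 11.5, Area = 11.05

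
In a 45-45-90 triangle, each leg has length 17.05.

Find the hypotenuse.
In a 45-45-90 triangle the sides are in ratio 1 : 1 : √2, so hypotenuse = leg·√2.
Hypotenuse = 17.05·√2 ≈ 17.05·1.41421 ≈ 24.1123

Hypotenuse = 17.05√2 = 24.11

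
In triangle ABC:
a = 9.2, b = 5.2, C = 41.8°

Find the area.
Two sides and the included angle (SAS): A = ½·a·b·sin(C) = ½·9.2·5.2·sin(41.8°)
sin(41.8°) ≈ 0.666532
A ≈ ½·47.84·0.666532 = 23.92·0.666532 ≈ 15.9435

Area = 15.94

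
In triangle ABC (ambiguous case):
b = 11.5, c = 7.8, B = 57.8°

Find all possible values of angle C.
b/sin(B) = c/sin(C)  ⇒  sin(C) = c·sin(B)/b = 7.8·sin(57.8°)/11.5
sin(57.8°) ≈ 0.846193
sin(C) ≈ 7.8·0.846193/11.5 ≈ 6.60031/11.5 ≈ 0.57394
Candidate 1: C₁ = arcsin(0.57394) ≈ 35.0254°  →  A = 180° − 57.8° − 35.0254° ≈ 87.1746° > 0, valid
Candidate 2: C₂ = 180° − C₁ ≈ 144.975°  →  A = 180° − 57.8° − 144.975° ≈ -22.7746° ≤ 0, not a valid triangle

C = 35.03° (one solution)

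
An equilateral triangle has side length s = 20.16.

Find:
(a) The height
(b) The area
(a) The height splits the triangle into two 30-60-90 halves: h = s·√3/2 = 20.16·1.73205/2 ≈ 34.9181/2 ≈ 17.4591
(b) Area = (√3/4)·s² = (√3/4)·20.16² = (√3/4)·406.4256 ≈ 0.433013·406.4256 ≈ 175.987

Height = 17.46, Area = 176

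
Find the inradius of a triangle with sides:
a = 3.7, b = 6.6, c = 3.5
r = Area/s where s is the semi-perimeter.
s = (3.7 + 6.6 + 3.5)/2 = 13.8/2 = 6.9
Area = √(s(s−a)(s−b)(s−c)) = √(6.9·3.2·0.3·3.4) ≈ √22.5216 ≈ 4.74569
r ≈ 4.74569/6.9 ≈ 0.687782

r = 0.6878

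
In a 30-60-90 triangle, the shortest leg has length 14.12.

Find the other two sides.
In a 30-60-90 triangle the sides are in ratio 1 : √3 : 2 (short leg : long leg : hypotenuse).
Long leg = 14.12·√3 ≈ 14.12·1.73205 ≈ 24.4566
Hypotenuse = 2·14.12 = 28.24

Long leg = 14.12√3 = 24.46, Hypotenuse = 28.24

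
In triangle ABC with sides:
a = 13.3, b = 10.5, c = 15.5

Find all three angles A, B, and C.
Law of cosines for each angle (a² = 176.89, b² = 110.25, c² = 240.25):
cos(A) = (b² + c² − a²)/(2bc) = (110.25 + 240.25 − 176.89)/(2·10.5·15.5) = 173.61/325.5 ≈ 0.533364  ⇒  A ≈ 57.767°
cos(B) = (a² + c² − b²)/(2ac) = (176.89 + 240.25 − 110.25)/(2·13.3·15.5) = 306.89/412.3 ≈ 0.744337  ⇒  B ≈ 41.8978°
cos(C) = (a² + b² − c²)/(2ab) = (176.89 + 110.25 − 240.25)/(2·13.3·10.5) = 46.89/279.3 ≈ 0.167884  ⇒  C ≈ 80.3352°
Check: A + B + C ≈ 180°

A = 57.77°, B = 41.9°, C = 80.34°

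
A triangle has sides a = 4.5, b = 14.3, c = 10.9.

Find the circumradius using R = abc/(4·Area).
First find the area with Heron's formula.
s = (4.5 + 14.3 + 10.9)/2 = 14.85
Area = √(s(s−a)(s−b)(s−c)) = √(14.85·10.35·0.55·3.95) ≈ √333.908 ≈ 18.2731
abc = 4.5·14.3·10.9 = 701.415
R = abc/(4·Area) ≈ 701.415/(4·18.2731) = 701.415/73.0926 ≈ 9.59625

R = 9.596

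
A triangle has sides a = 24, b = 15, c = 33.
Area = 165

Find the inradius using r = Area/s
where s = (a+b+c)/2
s = (24 + 15 + 33)/2 = 72/2 = 36
r = Area/s = 165/36 ≈ 4.58333

r = 4.583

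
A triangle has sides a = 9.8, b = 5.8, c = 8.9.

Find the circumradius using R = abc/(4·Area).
First find the area with Heron's formula.
s = (9.8 + 5.8 + 8.9)/2 = 12.25
Area = √(s(s−a)(s−b)(s−c)) = √(12.25·2.45·6.45·3.35) ≈ √648.495 ≈ 25.4656
abc = 9.8·5.8·8.9 = 505.876
R = abc/(4·Area) ≈ 505.876/(4·25.4656) = 505.876/101.862 ≈ 4.96627

R = 4.966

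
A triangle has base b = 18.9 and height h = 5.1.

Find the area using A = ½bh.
A = ½·b·h = ½·18.9·5.1 = ½·96.39 = 48.195

Area = 48.195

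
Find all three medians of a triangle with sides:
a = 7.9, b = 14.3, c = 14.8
Median formula: m_a = ½√(2b² + 2c² − a²) (and cyclically). a² = 62.41, b² = 204.49, c² = 219.04.
m_a = ½√(2·204.49 + 2·219.04 − 62.41) = ½√784.65 ≈ ½·28.0116 ≈ 14.0058
m_b = ½√(2·62.41 + 2·219.04 − 204.49) = ½√358.41 ≈ ½·18.9317 ≈ 9.46586
m_c = ½√(2·62.41 + 2·204.49 − 219.04) = ½√314.76 ≈ ½·17.7415 ≈ 8.87074

m_a = 14.01, m_b = 9.466, m_c = 8.871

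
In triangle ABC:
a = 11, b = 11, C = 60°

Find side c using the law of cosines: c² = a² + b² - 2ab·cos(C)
c² = 11² + 11² − 2·11·11·cos(60°)
cos(60°) ≈ 0.5
c² ≈ 121 + 121 − 242·(0.5) ≈ 242 − 121 ≈ 121
c ≈ √121 ≈ 11

c = 11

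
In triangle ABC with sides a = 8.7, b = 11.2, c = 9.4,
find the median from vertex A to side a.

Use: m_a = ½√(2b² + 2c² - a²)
m_a = ½√(2·11.2² + 2·9.4² − 8.7²) = ½√(2·125.44 + 2·88.36 − 75.69) = ½√(250.88 + 176.72 − 75.69) = ½√351.91
√351.91 ≈ 18.7593, so m_a ≈ 9.37963

m_a = 9.38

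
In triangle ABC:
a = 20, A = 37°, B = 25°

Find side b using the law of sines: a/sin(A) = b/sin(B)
a/sin(A) = b/sin(B)  ⇒  b = a·sin(B)/sin(A) = 20·sin(25°)/sin(37°)
sin(25°) ≈ 0.422618, sin(37°) ≈ 0.601815
b ≈ 20·0.422618/0.601815 ≈ 8.45237/0.601815 ≈ 14.0448

b = 14.04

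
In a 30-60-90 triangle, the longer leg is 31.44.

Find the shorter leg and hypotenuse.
In a 30-60-90 triangle the sides are in ratio 1 : √3 : 2, so short leg = long leg/√3 and hypotenuse = 2·(short leg).
Short leg = 31.44/√3 ≈ 31.44/1.73205 ≈ 18.1519
Hypotenuse = 2·18.1519 ≈ 36.3038

Short leg = 18.15, Hypotenuse = 36.3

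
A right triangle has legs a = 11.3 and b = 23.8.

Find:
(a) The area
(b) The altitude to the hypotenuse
(a) The legs are perpendicular, so Area = ½·a·b = ½·11.3·23.8 = ½·268.94 = 134.47
(b) Hypotenuse c = √(a² + b²) = √(127.69 + 566.44) = √694.13 ≈ 26.3463
    Area = ½·c·h_c  ⇒  h_c = 2·Area/c = 268.94/26.3463 ≈ 10.2079

Area = 134.47, h_c = 10.21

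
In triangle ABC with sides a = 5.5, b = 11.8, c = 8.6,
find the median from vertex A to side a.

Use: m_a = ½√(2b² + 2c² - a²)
m_a = ½√(2·11.8² + 2·8.6² − 5.5²) = ½√(2·139.24 + 2·73.96 − 30.25) = ½√(278.48 + 147.92 − 30.25) = ½√396.15
√396.15 ≈ 19.9035, so m_a ≈ 9.95176

m_a = 9.952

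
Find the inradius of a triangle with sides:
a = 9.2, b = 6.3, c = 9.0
r = Area/s where s is the semi-perimeter.
s = (9.2 + 6.3 + 9.0)/2 = 24.5/2 = 12.25
Area = √(s(s−a)(s−b)(s−c)) = √(12.25·3.05·5.95·3.25) ≈ √722.497 ≈ 26.8793
r ≈ 26.8793/12.25 ≈ 2.19423

r = 2.194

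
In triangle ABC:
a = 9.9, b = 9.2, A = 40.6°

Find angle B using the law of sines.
a/sin(A) = b/sin(B)  ⇒  sin(B) = b·sin(A)/a = 9.2·sin(40.6°)/9.9
sin(40.6°) ≈ 0.650774
sin(B) ≈ 9.2·0.650774/9.9 ≈ 5.98712/9.9 ≈ 0.60476
B = arcsin(0.60476) ≈ 37.2116°
(Since b ≤ a we need B ≤ A, so the obtuse alternative 180° − 37.2116° ≈ 142.788° is rejected.)

B = 37.21°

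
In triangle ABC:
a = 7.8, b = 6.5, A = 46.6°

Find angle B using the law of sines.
a/sin(A) = b/sin(B)  ⇒  sin(B) = b·sin(A)/a = 6.5·sin(46.6°)/7.8
sin(46.6°) ≈ 0.726575
sin(B) ≈ 6.5·0.726575/7.8 ≈ 4.72274/7.8 ≈ 0.605479
B = arcsin(0.605479) ≈ 37.2633°
(Since b ≤ a we need B ≤ A, so the obtuse alternative 180° − 37.2633° ≈ 142.737° is rejected.)

B = 37.26°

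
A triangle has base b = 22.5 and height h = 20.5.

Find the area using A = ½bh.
A = ½·b·h = ½·22.5·20.5 = ½·461.25 = 230.625

Area = 230.625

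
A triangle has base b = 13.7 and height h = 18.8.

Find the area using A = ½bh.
A = ½·b·h = ½·13.7·18.8 = ½·257.56 = 128.78

Area = 128.78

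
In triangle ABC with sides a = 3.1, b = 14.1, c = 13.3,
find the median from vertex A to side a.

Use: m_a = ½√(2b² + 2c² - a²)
m_a = ½√(2·14.1² + 2·13.3² − 3.1²) = ½√(2·198.81 + 2·176.89 − 9.61) = ½√(397.62 + 353.78 − 9.61) = ½√741.79
√741.79 ≈ 27.2358, so m_a ≈ 13.6179

m_a = 13.62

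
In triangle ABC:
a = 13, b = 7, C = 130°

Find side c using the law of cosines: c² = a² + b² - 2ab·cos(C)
c² = 13² + 7² − 2·13·7·cos(130°)
cos(130°) ≈ -0.642788
c² ≈ 169 + 49 − 182·(-0.642788) ≈ 218 + 116.987 ≈ 334.987
c ≈ √334.987 ≈ 18.3027

c = 18.3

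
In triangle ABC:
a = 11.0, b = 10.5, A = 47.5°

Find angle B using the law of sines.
a/sin(A) = b/sin(B)  ⇒  sin(B) = b·sin(A)/a = 10.5·sin(47.5°)/11.0
sin(47.5°) ≈ 0.737277
sin(B) ≈ 10.5·0.737277/11.0 ≈ 7.74141/11.0 ≈ 0.703765
B = arcsin(0.703765) ≈ 44.7298°
(Since b ≤ a we need B ≤ A, so the obtuse alternative 180° − 44.7298° ≈ 135.27° is rejected.)

B = 44.73°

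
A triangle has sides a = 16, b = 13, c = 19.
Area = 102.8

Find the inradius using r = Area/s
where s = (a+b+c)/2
s = (16 + 13 + 19)/2 = 48/2 = 24
r = Area/s = 102.8/24 ≈ 4.28333

r = 4.283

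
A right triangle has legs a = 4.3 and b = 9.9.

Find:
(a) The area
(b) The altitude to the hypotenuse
(a) The legs are perpendicular, so Area = ½·a·b = ½·4.3·9.9 = ½·42.57 = 21.285
(b) Hypotenuse c = √(a² + b²) = √(18.49 + 98.01) = √116.5 ≈ 10.7935
    Area = ½·c·h_c  ⇒  h_c = 2·Area/c = 42.57/10.7935 ≈ 3.94403

Area = 21.285, h_c = 3.944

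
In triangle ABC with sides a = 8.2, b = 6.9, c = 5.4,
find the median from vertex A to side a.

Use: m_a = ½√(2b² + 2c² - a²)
m_a = ½√(2·6.9² + 2·5.4² − 8.2²) = ½√(2·47.61 + 2·29.16 − 67.24) = ½√(95.22 + 58.32 − 67.24) = ½√86.3
√86.3 ≈ 9.28978, so m_a ≈ 4.64489

m_a = 4.645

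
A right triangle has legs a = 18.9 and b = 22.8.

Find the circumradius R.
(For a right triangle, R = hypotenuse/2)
Hypotenuse c = √(a² + b²) = √(357.21 + 519.84) = √877.05 ≈ 29.615
R = c/2 ≈ 29.615/2 ≈ 14.8075

R = 14.81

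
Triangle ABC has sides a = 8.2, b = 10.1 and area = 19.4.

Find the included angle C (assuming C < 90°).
Area = ½·a·b·sin(C)  ⇒  sin(C) = 2·Area/(a·b) = 2·19.4/(8.2·10.1) = 38.8/82.82 ≈ 0.468486
C = arcsin(0.468486) ≈ 27.9361° (taking the acute solution since C < 90°)

C = 27.94°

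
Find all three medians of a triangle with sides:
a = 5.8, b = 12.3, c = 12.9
Median formula: m_a = ½√(2b² + 2c² − a²) (and cyclically). a² = 33.64, b² = 151.29, c² = 166.41.
m_a = ½√(2·151.29 + 2·166.41 − 33.64) = ½√601.76 ≈ ½·24.5308 ≈ 12.2654
m_b = ½√(2·33.64 + 2·166.41 − 151.29) = ½√248.81 ≈ ½·15.7737 ≈ 7.88686
m_c = ½√(2·33.64 + 2·151.29 − 166.41) = ½√203.45 ≈ ½·14.2636 ≈ 7.1318

m_a = 12.27, m_b = 7.887, m_c = 7.132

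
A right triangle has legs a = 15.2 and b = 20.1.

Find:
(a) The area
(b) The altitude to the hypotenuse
(a) The legs are perpendicular, so Area = ½·a·b = ½·15.2·20.1 = ½·305.52 = 152.76
(b) Hypotenuse c = √(a² + b²) = √(231.04 + 404.01) = √635.05 ≈ 25.2002
    Area = ½·c·h_c  ⇒  h_c = 2·Area/c = 305.52/25.2002 ≈ 12.1237

Area = 152.76, h_c = 12.12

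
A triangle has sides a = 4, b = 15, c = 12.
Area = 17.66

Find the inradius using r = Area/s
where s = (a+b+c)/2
s = (4 + 15 + 12)/2 = 31/2 = 15.5
r = Area/s = 17.66/15.5 ≈ 1.13935

r = 1.139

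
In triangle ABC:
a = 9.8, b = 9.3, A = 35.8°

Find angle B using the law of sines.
a/sin(A) = b/sin(B)  ⇒  sin(B) = b·sin(A)/a = 9.3·sin(35.8°)/9.8
sin(35.8°) ≈ 0.584958
sin(B) ≈ 9.3·0.584958/9.8 ≈ 5.44011/9.8 ≈ 0.555113
B = arcsin(0.555113) ≈ 33.7185°
(Since b ≤ a we need B ≤ A, so the obtuse alternative 180° − 33.7185° ≈ 146.282° is rejected.)

B = 33.72°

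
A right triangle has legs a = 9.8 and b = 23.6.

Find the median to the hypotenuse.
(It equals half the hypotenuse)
Hypotenuse c = √(a² + b²) = √(96.04 + 556.96) = √653 ≈ 25.5539
Median to hypotenuse = c/2 ≈ 25.5539/2 ≈ 12.7769

Median = 12.78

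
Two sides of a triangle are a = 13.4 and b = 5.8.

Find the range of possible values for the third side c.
Triangle inequality: |a − b| < c < a + b
|a − b| = |13.4 − 5.8| = 7.6
a + b = 13.4 + 5.8 = 19.2

7.6 < c < 19.2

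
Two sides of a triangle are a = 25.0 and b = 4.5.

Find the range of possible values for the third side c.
Triangle inequality: |a − b| < c < a + b
|a − b| = |25.0 − 4.5| = 20.5
a + b = 25.0 + 4.5 = 29.5

20.5 < c < 29.5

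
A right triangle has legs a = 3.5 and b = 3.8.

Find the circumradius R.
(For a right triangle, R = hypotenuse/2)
Hypotenuse c = √(a² + b²) = √(12.25 + 14.44) = √26.69 ≈ 5.16624
R = c/2 ≈ 5.16624/2 ≈ 2.58312

R = 2.583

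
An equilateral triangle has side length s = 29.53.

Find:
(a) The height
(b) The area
(a) The height splits the triangle into two 30-60-90 halves: h = s·√3/2 = 29.53·1.73205/2 ≈ 51.1475/2 ≈ 25.5737
(b) Area = (√3/4)·s² = (√3/4)·29.53² = (√3/4)·872.0209 ≈ 0.433013·872.0209 ≈ 377.596

Height = 25.57, Area = 377.6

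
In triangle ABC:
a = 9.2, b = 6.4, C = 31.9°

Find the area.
Two sides and the included angle (SAS): A = ½·a·b·sin(C) = ½·9.2·6.4·sin(31.9°)
sin(31.9°) ≈ 0.528438
A ≈ ½·58.88·0.528438 = 29.44·0.528438 ≈ 15.5572

Area = 15.56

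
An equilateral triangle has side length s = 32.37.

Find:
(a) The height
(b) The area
(a) The height splits the triangle into two 30-60-90 halves: h = s·√3/2 = 32.37·1.73205/2 ≈ 56.0665/2 ≈ 28.0332
(b) Area = (√3/4)·s² = (√3/4)·32.37² = (√3/4)·1047.8169 ≈ 0.433013·1047.8169 ≈ 453.718

Height = 28.03, Area = 453.7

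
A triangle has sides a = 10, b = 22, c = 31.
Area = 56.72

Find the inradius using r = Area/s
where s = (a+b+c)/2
s = (10 + 22 + 31)/2 = 63/2 = 31.5
r = Area/s = 56.72/31.5 ≈ 1.80063

r = 1.801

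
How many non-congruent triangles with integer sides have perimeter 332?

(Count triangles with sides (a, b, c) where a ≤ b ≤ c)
Let a ≤ b ≤ c with a + b + c = 332. The only binding inequality is a + b > c, i.e. 332 − c > c, so c < 332/2; and c ≥ 332/3 since c is the largest side.
So 111 ≤ c ≤ 165. For each c, b runs from ⌈(332 − c)/2⌉ up to c (then a = 332 − b − c satisfies 1 ≤ a ≤ b automatically), giving c − ⌈(332 − c)/2⌉ + 1 choices.
Summing over c: 1 + 3 + 4 + 6 + … + 81 + 82  (55 terms, c = 111, …, 165) = 2296
Check (closed form: nearest integer to p²/48 for even p, (p+3)²/48 for odd p): 332²/48 = 110224/48 ≈ 2296.33 → 2296

2296 triangles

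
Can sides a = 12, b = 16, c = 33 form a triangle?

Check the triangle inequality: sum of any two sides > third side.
a + b vs c: 12 + 16 = 28 ≤ 33  ✗
a + c vs b: 12 + 33 = 45 > 16  ✓
b + c vs a: 16 + 33 = 49 > 12  ✓

No: 12 + 16 = 28 is not > 33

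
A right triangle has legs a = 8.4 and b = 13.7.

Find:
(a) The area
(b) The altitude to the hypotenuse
(a) The legs are perpendicular, so Area = ½·a·b = ½·8.4·13.7 = ½·115.08 = 57.54
(b) Hypotenuse c = √(a² + b²) = √(70.56 + 187.69) = √258.25 ≈ 16.0702
    Area = ½·c·h_c  ⇒  h_c = 2·Area/c = 115.08/16.0702 ≈ 7.1611

Area = 57.54, h_c = 7.161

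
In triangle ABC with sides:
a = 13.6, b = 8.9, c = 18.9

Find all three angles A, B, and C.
Law of cosines for each angle (a² = 184.96, b² = 79.21, c² = 357.21):
cos(A) = (b² + c² − a²)/(2bc) = (79.21 + 357.21 − 184.96)/(2·8.9·18.9) = 251.46/336.42 ≈ 0.747459  ⇒  A ≈ 41.6293°
cos(B) = (a² + c² − b²)/(2ac) = (184.96 + 357.21 − 79.21)/(2·13.6·18.9) = 462.96/514.08 ≈ 0.90056  ⇒  B ≈ 25.7682°
cos(C) = (a² + b² − c²)/(2ab) = (184.96 + 79.21 − 357.21)/(2·13.6·8.9) = -93.04/242.08 ≈ -0.384336  ⇒  C ≈ 112.603°
Check: A + B + C ≈ 180°

A = 41.63°, B = 25.77°, C = 112.6°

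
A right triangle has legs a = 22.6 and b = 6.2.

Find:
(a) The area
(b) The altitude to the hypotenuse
(a) The legs are perpendicular, so Area = ½·a·b = ½·22.6·6.2 = ½·140.12 = 70.06
(b) Hypotenuse c = √(a² + b²) = √(510.76 + 38.44) = √549.2 ≈ 23.435
    Area = ½·c·h_c  ⇒  h_c = 2·Area/c = 140.12/23.435 ≈ 5.97909

Area = 70.06, h_c = 5.979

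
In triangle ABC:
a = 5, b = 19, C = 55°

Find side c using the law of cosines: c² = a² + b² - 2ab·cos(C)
c² = 5² + 19² − 2·5·19·cos(55°)
cos(55°) ≈ 0.573576
c² ≈ 25 + 361 − 190·(0.573576) ≈ 386 − 108.98 ≈ 277.02
c ≈ √277.02 ≈ 16.6439

c = 16.64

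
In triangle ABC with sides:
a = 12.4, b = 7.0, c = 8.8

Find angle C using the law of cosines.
c² = a² + b² − 2ab·cos(C)  ⇒  cos(C) = (a² + b² − c²)/(2ab)
cos(C) = (12.4² + 7.0² − 8.8²)/(2·12.4·7.0) = (153.76 + 49 − 77.44)/173.6 = 125.32/173.6 ≈ 0.721889
C = arccos(0.721889) ≈ 43.7893°

C = 43.79°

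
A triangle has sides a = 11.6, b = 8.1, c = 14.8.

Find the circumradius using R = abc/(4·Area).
First find the area with Heron's formula.
s = (11.6 + 8.1 + 14.8)/2 = 17.25
Area = √(s(s−a)(s−b)(s−c)) = √(17.25·5.65·9.15·2.45) ≈ √2184.87 ≈ 46.7425
abc = 11.6·8.1·14.8 = 1390.608
R = abc/(4·Area) ≈ 1390.608/(4·46.7425) = 1390.608/186.97 ≈ 7.43759

R = 7.438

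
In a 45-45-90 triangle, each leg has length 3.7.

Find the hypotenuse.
In a 45-45-90 triangle the sides are in ratio 1 : 1 : √2, so hypotenuse = leg·√2.
Hypotenuse = 3.7·√2 ≈ 3.7·1.41421 ≈ 5.23259

Hypotenuse = 3.7√2 = 5.233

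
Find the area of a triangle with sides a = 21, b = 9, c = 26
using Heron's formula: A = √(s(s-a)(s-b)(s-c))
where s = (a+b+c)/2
s = (21 + 9 + 26)/2 = 56/2 = 28
s − a = 7, s − b = 19, s − c = 2
s(s−a)(s−b)(s−c) = 28·7·19·2 = 7448
Area = √7448 ≈ 86.3018

s = 28.0, Area = 86.3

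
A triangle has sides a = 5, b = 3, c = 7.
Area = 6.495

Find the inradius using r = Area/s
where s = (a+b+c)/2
s = (5 + 3 + 7)/2 = 15/2 = 7.5
r = Area/s = 6.495/7.5 ≈ 0.866

r = 0.866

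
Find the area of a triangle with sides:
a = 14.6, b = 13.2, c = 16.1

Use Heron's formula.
s = (14.6 + 13.2 + 16.1)/2 = 43.9/2 = 21.95
s − a = 7.35, s − b = 8.75, s − c = 5.85
s(s−a)(s−b)(s−c) = 21.95·7.35·8.75·5.85 ≈ 8258.21
Area = √8258.21 ≈ 90.8747

Area = 90.87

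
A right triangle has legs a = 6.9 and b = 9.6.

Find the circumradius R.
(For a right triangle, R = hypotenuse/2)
Hypotenuse c = √(a² + b²) = √(47.61 + 92.16) = √139.77 ≈ 11.8224
R = c/2 ≈ 11.8224/2 ≈ 5.91122

R = 5.911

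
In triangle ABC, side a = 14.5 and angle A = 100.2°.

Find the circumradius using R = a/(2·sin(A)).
R = a/(2·sin(A)) = 14.5/(2·sin(100.2°))
sin(100.2°) ≈ 0.984196
R ≈ 14.5/(2·0.984196) = 14.5/1.96839 ≈ 7.36642

R = 7.366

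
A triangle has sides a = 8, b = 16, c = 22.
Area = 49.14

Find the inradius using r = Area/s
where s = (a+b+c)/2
s = (8 + 16 + 22)/2 = 46/2 = 23
r = Area/s = 49.14/23 ≈ 2.13652

r = 2.137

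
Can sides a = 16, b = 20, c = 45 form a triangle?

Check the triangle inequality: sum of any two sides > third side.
a + b vs c: 16 + 20 = 36 ≤ 45  ✗
a + c vs b: 16 + 45 = 61 > 20  ✓
b + c vs a: 20 + 45 = 65 > 16  ✓

No: 16 + 20 = 36 is not > 45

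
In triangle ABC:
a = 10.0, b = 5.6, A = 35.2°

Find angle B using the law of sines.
a/sin(A) = b/sin(B)  ⇒  sin(B) = b·sin(A)/a = 5.6·sin(35.2°)/10.0
sin(35.2°) ≈ 0.576432
sin(B) ≈ 5.6·0.576432/10.0 ≈ 3.22802/10.0 ≈ 0.322802
B = arcsin(0.322802) ≈ 18.8325°
(Since b ≤ a we need B ≤ A, so the obtuse alternative 180° − 18.8325° ≈ 161.168° is rejected.)

B = 18.83°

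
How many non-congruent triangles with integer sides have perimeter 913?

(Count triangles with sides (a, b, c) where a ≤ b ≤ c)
Let a ≤ b ≤ c with a + b + c = 913. The only binding inequality is a + b > c, i.e. 913 − c > c, so c < 913/2; and c ≥ 913/3 since c is the largest side.
So 305 ≤ c ≤ 456. For each c, b runs from ⌈(913 − c)/2⌉ up to c (then a = 913 − b − c satisfies 1 ≤ a ≤ b automatically), giving c − ⌈(913 − c)/2⌉ + 1 choices.
Summing over c: 2 + 3 + 5 + 6 + … + 227 + 228  (152 terms, c = 305, …, 456) = 17480
Check (closed form: nearest integer to p²/48 for even p, (p+3)²/48 for odd p): (913+3)²/48 = 916²/48 = 839056/48 ≈ 17480.33 → 17480

17480 triangles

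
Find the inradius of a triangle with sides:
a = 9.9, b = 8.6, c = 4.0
r = Area/s where s is the semi-perimeter.
s = (9.9 + 8.6 + 4.0)/2 = 22.5/2 = 11.25
Area = √(s(s−a)(s−b)(s−c)) = √(11.25·1.35·2.65·7.25) ≈ √291.79 ≈ 17.0819
r ≈ 17.0819/11.25 ≈ 1.51839

r = 1.518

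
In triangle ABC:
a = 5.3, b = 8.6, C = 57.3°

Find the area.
Two sides and the included angle (SAS): A = ½·a·b·sin(C) = ½·5.3·8.6·sin(57.3°)
sin(57.3°) ≈ 0.841511
A ≈ ½·45.58·0.841511 = 22.79·0.841511 ≈ 19.178

Area = 19.18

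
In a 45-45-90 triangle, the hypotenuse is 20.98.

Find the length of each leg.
In a 45-45-90 triangle hypotenuse = leg·√2, so leg = hypotenuse/√2.
Leg = 20.98/√2 ≈ 20.98/1.41421 ≈ 14.8351

Each leg = 14.84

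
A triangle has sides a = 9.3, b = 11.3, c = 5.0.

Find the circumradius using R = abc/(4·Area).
First find the area with Heron's formula.
s = (9.3 + 11.3 + 5.0)/2 = 12.8
Area = √(s(s−a)(s−b)(s−c)) = √(12.8·3.5·1.5·7.8) ≈ √524.16 ≈ 22.8945
abc = 9.3·11.3·5.0 = 525.45
R = abc/(4·Area) ≈ 525.45/(4·22.8945) = 525.45/91.5782 ≈ 5.73772

R = 5.738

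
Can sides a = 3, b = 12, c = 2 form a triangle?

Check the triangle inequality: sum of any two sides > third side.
a + b vs c: 3 + 12 = 15 > 2  ✓
a + c vs b: 3 + 2 = 5 ≤ 12  ✗
b + c vs a: 12 + 2 = 14 > 3  ✓

No: 3 + 2 = 5 is not > 12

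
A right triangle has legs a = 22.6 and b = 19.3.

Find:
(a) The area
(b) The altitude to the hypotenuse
(a) The legs are perpendicular, so Area = ½·a·b = ½·22.6·19.3 = ½·436.18 = 218.09
(b) Hypotenuse c = √(a² + b²) = √(510.76 + 372.49) = √883.25 ≈ 29.7195
    Area = ½·c·h_c  ⇒  h_c = 2·Area/c = 436.18/29.7195 ≈ 14.6765

Area = 218.09, h_c = 14.68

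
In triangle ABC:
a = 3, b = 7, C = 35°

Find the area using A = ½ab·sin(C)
A = ½·a·b·sin(C) = ½·3·7·sin(35°)
sin(35°) ≈ 0.573576
A ≈ ½·21·0.573576 = 10.5·0.573576 ≈ 6.02255

Area = 6.023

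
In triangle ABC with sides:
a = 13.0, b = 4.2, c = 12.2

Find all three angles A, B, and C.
Law of cosines for each angle (a² = 169, b² = 17.64, c² = 148.84):
cos(A) = (b² + c² − a²)/(2bc) = (17.64 + 148.84 − 169)/(2·4.2·12.2) = -2.52/102.48 ≈ -0.0245902  ⇒  A ≈ 91.4091°
cos(B) = (a² + c² − b²)/(2ac) = (169 + 148.84 − 17.64)/(2·13.0·12.2) = 300.2/317.2 ≈ 0.946406  ⇒  B ≈ 18.8432°
cos(C) = (a² + b² − c²)/(2ab) = (169 + 17.64 − 148.84)/(2·13.0·4.2) = 37.8/109.2 ≈ 0.346154  ⇒  C ≈ 69.7478°
Check: A + B + C ≈ 180°

A = 91.41°, B = 18.84°, C = 69.75°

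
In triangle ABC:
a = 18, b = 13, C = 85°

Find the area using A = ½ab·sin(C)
A = ½·a·b·sin(C) = ½·18·13·sin(85°)
sin(85°) ≈ 0.996195
A ≈ ½·234·0.996195 = 117·0.996195 ≈ 116.555

Area = 116.6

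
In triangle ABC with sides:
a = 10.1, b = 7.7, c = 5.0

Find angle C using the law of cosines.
c² = a² + b² − 2ab·cos(C)  ⇒  cos(C) = (a² + b² − c²)/(2ab)
cos(C) = (10.1² + 7.7² − 5.0²)/(2·10.1·7.7) = (102.01 + 59.29 − 25)/155.54 = 136.3/155.54 ≈ 0.876302
C = arccos(0.876302) ≈ 28.8006°

C = 28.8°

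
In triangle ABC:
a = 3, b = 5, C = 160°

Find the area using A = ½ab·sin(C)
A = ½·a·b·sin(C) = ½·3·5·sin(160°)
sin(160°) ≈ 0.34202
A ≈ ½·15·0.34202 = 7.5·0.34202 ≈ 2.56515

Area = 2.565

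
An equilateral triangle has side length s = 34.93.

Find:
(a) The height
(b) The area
(a) The height splits the triangle into two 30-60-90 halves: h = s·√3/2 = 34.93·1.73205/2 ≈ 60.5005/2 ≈ 30.2503
(b) Area = (√3/4)·s² = (√3/4)·34.93² = (√3/4)·1220.1049 ≈ 0.433013·1220.1049 ≈ 528.321

Height = 30.25, Area = 528.3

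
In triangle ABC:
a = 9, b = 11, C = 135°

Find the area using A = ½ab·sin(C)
A = ½·a·b·sin(C) = ½·9·11·sin(135°)
sin(135°) ≈ 0.707107
A ≈ ½·99·0.707107 = 49.5·0.707107 ≈ 35.0018

Area = 35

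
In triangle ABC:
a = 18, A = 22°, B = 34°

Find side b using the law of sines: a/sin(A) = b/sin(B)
a/sin(A) = b/sin(B)  ⇒  b = a·sin(B)/sin(A) = 18·sin(34°)/sin(22°)
sin(34°) ≈ 0.559193, sin(22°) ≈ 0.374607
b ≈ 18·0.559193/0.374607 ≈ 10.0655/0.374607 ≈ 26.8694

b = 26.87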